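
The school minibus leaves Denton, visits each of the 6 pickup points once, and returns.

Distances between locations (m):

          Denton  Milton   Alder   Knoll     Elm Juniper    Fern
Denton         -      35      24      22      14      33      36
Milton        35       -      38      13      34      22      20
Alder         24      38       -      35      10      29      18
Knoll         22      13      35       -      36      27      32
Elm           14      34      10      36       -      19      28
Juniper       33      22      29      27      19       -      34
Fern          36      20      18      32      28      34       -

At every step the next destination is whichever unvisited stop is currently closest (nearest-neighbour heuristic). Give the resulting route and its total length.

At Denton the remaining stops are Elm 14, Knoll 22, Alder 24, Juniper 33, Milton 35, Fern 36; go to Elm.
At Elm the remaining stops are Alder 10, Juniper 19, Fern 28, Milton 34, Knoll 36; go to Alder.
At Alder the remaining stops are Fern 18, Juniper 29, Knoll 35, Milton 38; go to Fern.
At Fern the remaining stops are Milton 20, Knoll 32, Juniper 34; go to Milton.
At Milton the remaining stops are Knoll 13, Juniper 22; go to Knoll.
At Knoll the remaining stops are Juniper 27; go to Juniper.
Return Juniper→Denton: 33.
Total = 14 + 10 + 18 + 20 + 13 + 27 + 33 = 135.

135 m along Denton → Elm → Alder → Fern → Milton → Knoll → Juniper → Denton.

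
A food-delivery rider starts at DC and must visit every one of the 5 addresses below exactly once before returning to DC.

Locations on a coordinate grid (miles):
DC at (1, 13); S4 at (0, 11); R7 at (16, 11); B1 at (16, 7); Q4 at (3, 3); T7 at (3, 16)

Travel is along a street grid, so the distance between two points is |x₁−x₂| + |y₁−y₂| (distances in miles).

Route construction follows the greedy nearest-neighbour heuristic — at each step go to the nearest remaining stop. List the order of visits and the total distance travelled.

DC → [S4:3 / T7:5 / Q4:12 / R7:17 / B1:21] → S4 (3)
S4 → [T7:8 / Q4:11 / R7:16 / B1:20] → T7 (8)
T7 → [Q4:13 / R7:18 / B1:22] → Q4 (13)
Q4 → [B1:17 / R7:21] → B1 (17)
B1 → [R7:4] → R7 (4)
Return R7→DC: 17.
Total = 3 + 8 + 13 + 17 + 4 + 17 = 62.

Nearest-neighbour total = 62 miles; route DC → S4 → T7 → Q4 → B1 → R7 → DC.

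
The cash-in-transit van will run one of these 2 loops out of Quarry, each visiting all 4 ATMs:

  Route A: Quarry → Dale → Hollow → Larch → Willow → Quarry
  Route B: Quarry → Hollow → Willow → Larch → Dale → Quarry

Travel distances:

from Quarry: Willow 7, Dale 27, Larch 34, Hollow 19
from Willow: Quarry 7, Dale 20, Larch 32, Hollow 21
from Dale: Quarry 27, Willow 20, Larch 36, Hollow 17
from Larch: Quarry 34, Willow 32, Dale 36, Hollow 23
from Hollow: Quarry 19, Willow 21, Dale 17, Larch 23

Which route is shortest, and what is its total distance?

Route A: 27 + 17 + 23 + 32 + 7 = 106
Route B: 19 + 21 + 32 + 36 + 27 = 135

Shortest is Route A, total 106.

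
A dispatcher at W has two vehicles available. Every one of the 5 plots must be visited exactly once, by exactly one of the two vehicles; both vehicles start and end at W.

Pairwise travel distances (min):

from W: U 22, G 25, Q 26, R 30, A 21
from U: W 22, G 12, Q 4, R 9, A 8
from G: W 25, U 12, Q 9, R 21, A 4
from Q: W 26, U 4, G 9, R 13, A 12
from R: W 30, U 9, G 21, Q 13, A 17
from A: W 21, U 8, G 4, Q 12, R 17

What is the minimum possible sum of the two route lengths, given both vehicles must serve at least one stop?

119 min — the smallest possible combined total.

Check every non-empty split of the stops between the two vehicles; for each half take its own optimal tour:
  {U} + {G, Q, R, A}: 44 + 77 = 121
  {G} + {U, Q, R, A}: 50 + 76 = 126
  {U, G} + {Q, R, A}: 59 + 76 = 135
  {Q} + {U, G, R, A}: 52 + 76 = 128
  {U, Q} + {G, R, A}: 52 + 76 = 128
  {G, Q} + {U, R, A}: 60 + 68 = 128
  … (15 splits in total)
  {U, Q, R} + {G, A}: 69 + 50 = 119  ← best
Best: vehicle 1 W → U → Q → R → W = 69; vehicle 2 W → G → A → W = 50; combined 119.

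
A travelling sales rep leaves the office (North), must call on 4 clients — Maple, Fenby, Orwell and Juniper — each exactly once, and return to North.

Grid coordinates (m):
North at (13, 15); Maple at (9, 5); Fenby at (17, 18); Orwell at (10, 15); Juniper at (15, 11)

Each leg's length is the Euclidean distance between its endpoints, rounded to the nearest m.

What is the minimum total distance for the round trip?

With 4 stops there are 4!/2 = 12 distinct round trips (a route and its reverse cost the same).
North-Maple-Fenby-Orwell-Juniper-North: 11+15+8+6+4 = 44
North-Maple-Fenby-Juniper-Orwell-North: 11+15+7+6+3 = 42
North-Maple-Orwell-Fenby-Juniper-North: 11+10+8+7+4 = 40
North-Maple-Orwell-Juniper-Fenby-North: 11+10+6+7+5 = 39
North-Maple-Juniper-Fenby-Orwell-North: 11+8+7+8+3 = 37
North-Maple-Juniper-Orwell-Fenby-North: 11+8+6+8+5 = 38
North-Fenby-Maple-Orwell-Juniper-North: 5+15+10+6+4 = 40
North-Fenby-Maple-Juniper-Orwell-North: 5+15+8+6+3 = 37
North-Fenby-Orwell-Maple-Juniper-North: 5+8+10+8+4 = 35
North-Fenby-Juniper-Maple-Orwell-North: 5+7+8+10+3 = 33
North-Orwell-Maple-Fenby-Juniper-North: 3+10+15+7+4 = 39
North-Orwell-Fenby-Maple-Juniper-North: 3+8+15+8+4 = 38
The minimum is 33.
One optimal route: North → Fenby → Juniper → Maple → Orwell → North (or its reverse).

33 m — the shortest possible round trip.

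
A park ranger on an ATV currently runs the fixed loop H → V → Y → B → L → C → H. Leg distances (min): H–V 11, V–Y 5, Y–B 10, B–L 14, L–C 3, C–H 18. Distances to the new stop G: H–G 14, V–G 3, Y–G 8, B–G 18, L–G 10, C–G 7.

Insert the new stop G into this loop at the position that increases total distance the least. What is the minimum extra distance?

Adding 3 min by placing G on the C–H leg.

Insertion cost between consecutive stops i–j is d(i,G) + d(G,j) − d(i,j):
  between H and V: 14 + 3 − 11 = 6
  between V and Y: 3 + 8 − 5 = 6
  between Y and B: 8 + 18 − 10 = 16
  between B and L: 18 + 10 − 14 = 14
  between L and C: 10 + 7 − 3 = 14
  between C and H: 7 + 14 − 18 = 3
Cheapest insertion is between C and H, adding 3.
New total = 61 + 3 = 64.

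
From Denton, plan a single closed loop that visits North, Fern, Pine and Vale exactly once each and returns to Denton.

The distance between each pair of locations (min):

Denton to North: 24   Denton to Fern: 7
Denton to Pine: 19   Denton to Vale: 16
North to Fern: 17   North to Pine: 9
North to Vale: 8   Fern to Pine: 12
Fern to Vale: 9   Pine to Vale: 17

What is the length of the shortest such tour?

There are 12 distinct closed tours to check (reversals are equivalent).
Denton → North → Fern → Pine → Vale → Denton: 24+17+12+17+16 = 86
Denton → North → Fern → Vale → Pine → Denton: 24+17+9+17+19 = 86
Denton → North → Pine → Fern → Vale → Denton: 24+9+12+9+16 = 70
Denton → North → Pine → Vale → Fern → Denton: 24+9+17+9+7 = 66
Denton → North → Vale → Fern → Pine → Denton: 24+8+9+12+19 = 72
Denton → North → Vale → Pine → Fern → Denton: 24+8+17+12+7 = 68
Denton → Fern → North → Pine → Vale → Denton: 7+17+9+17+16 = 66
Denton → Fern → North → Vale → Pine → Denton: 7+17+8+17+19 = 68
Denton → Fern → Pine → North → Vale → Denton: 7+12+9+8+16 = 52
Denton → Fern → Vale → North → Pine → Denton: 7+9+8+9+19 = 52
Denton → Pine → North → Fern → Vale → Denton: 19+9+17+9+16 = 70
Denton → Pine → Fern → North → Vale → Denton: 19+12+17+8+16 = 72
The minimum is 52.
One optimal route: Denton → Fern → Pine → North → Vale → Denton (or its reverse).

Shortest round trip = 52 min.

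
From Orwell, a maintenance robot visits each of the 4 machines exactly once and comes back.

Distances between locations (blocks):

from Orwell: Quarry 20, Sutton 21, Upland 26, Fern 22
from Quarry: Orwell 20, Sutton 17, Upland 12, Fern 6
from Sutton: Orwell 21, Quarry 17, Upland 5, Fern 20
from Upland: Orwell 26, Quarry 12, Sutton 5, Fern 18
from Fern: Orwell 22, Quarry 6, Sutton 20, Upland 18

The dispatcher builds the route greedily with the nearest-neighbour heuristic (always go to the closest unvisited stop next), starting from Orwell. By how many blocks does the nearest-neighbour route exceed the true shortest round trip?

The nearest-neighbour route is 4 blocks longer than optimal.

Orwell: Quarry=20, Sutton=21, Fern=22, Upland=26 ⇒ Quarry
Quarry: Fern=6, Upland=12, Sutton=17 ⇒ Fern
Fern: Upland=18, Sutton=20 ⇒ Upland
Upland: Sutton=5 ⇒ Sutton
NN route Orwell → Quarry → Fern → Upland → Sutton → Orwell costs 70.
Optimal: Orwell → Sutton → Upland → Quarry → Fern → Orwell costs 66 (by enumerating all 12 distinct tours).
Excess = 70 − 66 = 4.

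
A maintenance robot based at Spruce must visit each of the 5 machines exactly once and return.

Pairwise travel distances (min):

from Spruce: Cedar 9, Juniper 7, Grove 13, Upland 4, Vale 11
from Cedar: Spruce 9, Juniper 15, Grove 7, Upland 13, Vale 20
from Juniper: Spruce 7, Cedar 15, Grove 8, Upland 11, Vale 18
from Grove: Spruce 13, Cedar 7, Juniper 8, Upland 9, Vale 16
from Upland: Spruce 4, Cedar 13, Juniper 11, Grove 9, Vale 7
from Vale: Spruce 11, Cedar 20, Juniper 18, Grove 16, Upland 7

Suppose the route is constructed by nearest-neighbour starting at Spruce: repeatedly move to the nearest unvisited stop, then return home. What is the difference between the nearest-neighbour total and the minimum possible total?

The nearest-neighbour route is 3 min longer than optimal.

From Spruce: Upland=4, Juniper=7, Cedar=9, Vale=11, Grove=13 → choose Upland (4).
From Upland: Vale=7, Grove=9, Juniper=11, Cedar=13 → choose Vale (7).
From Vale: Grove=16, Juniper=18, Cedar=20 → choose Grove (16).
From Grove: Cedar=7, Juniper=8 → choose Cedar (7).
From Cedar: Juniper=15 → choose Juniper (15).
NN route Spruce → Upland → Vale → Grove → Cedar → Juniper → Spruce costs 56.
Optimal: Spruce → Cedar → Grove → Juniper → Upland → Vale → Spruce costs 53 (by enumerating all 60 distinct tours).
Excess = 56 − 53 = 3.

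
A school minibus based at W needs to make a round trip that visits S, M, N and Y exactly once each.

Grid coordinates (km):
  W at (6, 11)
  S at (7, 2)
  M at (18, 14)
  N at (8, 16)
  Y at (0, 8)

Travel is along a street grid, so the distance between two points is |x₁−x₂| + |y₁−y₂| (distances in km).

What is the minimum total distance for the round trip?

W → S → M → N → Y → W: 10+23+12+16+9 = 70
W → S → M → Y → N → W: 10+23+24+16+7 = 80
W → S → N → M → Y → W: 10+15+12+24+9 = 70
W → S → N → Y → M → W: 10+15+16+24+15 = 80
W → S → Y → M → N → W: 10+13+24+12+7 = 66
W → S → Y → N → M → W: 10+13+16+12+15 = 66
W → M → S → N → Y → W: 15+23+15+16+9 = 78
W → M → S → Y → N → W: 15+23+13+16+7 = 74
W → M → N → S → Y → W: 15+12+15+13+9 = 64
W → M → Y → S → N → W: 15+24+13+15+7 = 74
W → N → S → M → Y → W: 7+15+23+24+9 = 78
W → N → M → S → Y → W: 7+12+23+13+9 = 64
The minimum is 64.
One optimal route: W → M → N → S → Y → W (or its reverse).

Minimum total distance: 64 km.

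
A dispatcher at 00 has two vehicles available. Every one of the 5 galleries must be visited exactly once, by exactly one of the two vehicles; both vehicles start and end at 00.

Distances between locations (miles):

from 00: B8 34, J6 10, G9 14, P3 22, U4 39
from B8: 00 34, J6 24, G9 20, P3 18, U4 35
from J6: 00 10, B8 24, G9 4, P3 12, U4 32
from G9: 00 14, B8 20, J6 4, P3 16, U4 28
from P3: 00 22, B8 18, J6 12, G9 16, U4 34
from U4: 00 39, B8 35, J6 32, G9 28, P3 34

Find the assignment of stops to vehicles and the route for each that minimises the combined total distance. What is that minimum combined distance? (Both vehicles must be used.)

There are 2^4 − 1 = 15 ways to divide the 5 stops into two non-empty groups. For each, the best each vehicle can do is its own shortest tour through its group:
  {B8} + {J6, G9, P3, U4}: 68 + 98 = 166
  {J6} + {B8, G9, P3, U4}: 20 + 117 = 137
  {B8, J6} + {G9, P3, U4}: 68 + 98 = 166
  {G9} + {B8, J6, P3, U4}: 28 + 114 = 142
  {B8, G9} + {J6, P3, U4}: 68 + 95 = 163
  {J6, G9} + {B8, P3, U4}: 28 + 114 = 142
  … (15 splits in total)
Best: vehicle 1 00 → J6 → 00 = 20; vehicle 2 00 → G9 → U4 → B8 → P3 → 00 = 117; combined 137.

Minimum combined distance: 137 miles.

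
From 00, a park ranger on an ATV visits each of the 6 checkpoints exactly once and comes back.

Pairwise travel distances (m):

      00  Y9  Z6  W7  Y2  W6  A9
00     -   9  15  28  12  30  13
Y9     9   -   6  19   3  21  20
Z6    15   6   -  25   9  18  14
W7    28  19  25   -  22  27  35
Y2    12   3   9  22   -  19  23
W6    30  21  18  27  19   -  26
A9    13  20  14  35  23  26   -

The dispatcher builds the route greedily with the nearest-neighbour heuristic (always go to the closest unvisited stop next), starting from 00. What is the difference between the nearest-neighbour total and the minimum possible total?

10 m longer than the optimal tour.

00: Y9=9, Y2=12, A9=13, Z6=15, W7=28, W6=30 ⇒ Y9
Y9: Y2=3, Z6=6, W7=19, A9=20, W6=21 ⇒ Y2
Y2: Z6=9, W6=19, W7=22, A9=23 ⇒ Z6
Z6: A9=14, W6=18, W7=25 ⇒ A9
A9: W6=26, W7=35 ⇒ W6
W6: W7=27 ⇒ W7
NN route 00 → Y9 → Y2 → Z6 → A9 → W6 → W7 → 00 costs 116.
Optimal: 00 → Y9 → Y2 → W7 → W6 → Z6 → A9 → 00 costs 106 (by enumerating all 360 distinct tours).
Excess = 116 − 106 = 10.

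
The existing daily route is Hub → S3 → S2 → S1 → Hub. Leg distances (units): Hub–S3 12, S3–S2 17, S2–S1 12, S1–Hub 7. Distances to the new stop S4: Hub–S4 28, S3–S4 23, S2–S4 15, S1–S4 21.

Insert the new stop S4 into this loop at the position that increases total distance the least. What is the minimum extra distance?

Insertion cost between consecutive stops i–j is d(i,S4) + d(S4,j) − d(i,j):
  between Hub and S3: 28 + 23 − 12 = 39
  between S3 and S2: 23 + 15 − 17 = 21
  between S2 and S1: 15 + 21 − 12 = 24
  between S1 and Hub: 21 + 28 − 7 = 42
Cheapest insertion is between S3 and S2, adding 21.
New total = 48 + 21 = 69.

Minimum extra distance: 21, inserting S4 between S3 and S2.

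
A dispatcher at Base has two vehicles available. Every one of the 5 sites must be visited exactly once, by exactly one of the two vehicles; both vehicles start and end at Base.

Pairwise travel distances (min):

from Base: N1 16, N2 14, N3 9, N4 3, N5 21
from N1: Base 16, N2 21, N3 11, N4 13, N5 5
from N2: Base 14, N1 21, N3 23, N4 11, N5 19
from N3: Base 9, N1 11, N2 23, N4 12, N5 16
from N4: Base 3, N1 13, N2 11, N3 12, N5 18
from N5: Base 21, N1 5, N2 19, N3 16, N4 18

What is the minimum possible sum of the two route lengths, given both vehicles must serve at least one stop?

64 min — the smallest possible combined total.

Check every non-empty split of the stops between the two vehicles; for each half take its own optimal tour:
  {N1} + {N2, N3, N4, N5}: 32 + 58 = 90
  {N2} + {N1, N3, N4, N5}: 28 + 46 = 74
  {N1, N2} + {N3, N4, N5}: 51 + 46 = 97
  {N3} + {N1, N2, N4, N5}: 18 + 54 = 72
  {N1, N3} + {N2, N4, N5}: 36 + 54 = 90
  {N2, N3} + {N1, N4, N5}: 46 + 42 = 88
  … (15 splits in total)
  {N4} + {N1, N2, N3, N5}: 6 + 58 = 64  ← best
Best: vehicle 1 Base → N4 → Base = 6; vehicle 2 Base → N2 → N5 → N1 → N3 → Base = 58; combined 64.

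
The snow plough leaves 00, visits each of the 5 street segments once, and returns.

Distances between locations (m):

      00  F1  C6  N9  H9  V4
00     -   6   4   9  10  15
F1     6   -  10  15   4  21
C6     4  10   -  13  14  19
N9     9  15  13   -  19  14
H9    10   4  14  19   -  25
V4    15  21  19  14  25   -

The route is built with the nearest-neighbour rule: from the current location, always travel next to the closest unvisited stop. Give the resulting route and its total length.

Nearest-neighbour total = 66 m; route 00 → C6 → F1 → H9 → N9 → V4 → 00.

At 00 the remaining stops are C6 4, F1 6, N9 9, H9 10, V4 15; go to C6.
At C6 the remaining stops are F1 10, N9 13, H9 14, V4 19; go to F1.
At F1 the remaining stops are H9 4, N9 15, V4 21; go to H9.
At H9 the remaining stops are N9 19, V4 25; go to N9.
At N9 the remaining stops are V4 14; go to V4.
Return V4→00: 15.
Total = 4 + 10 + 4 + 19 + 14 + 15 = 66.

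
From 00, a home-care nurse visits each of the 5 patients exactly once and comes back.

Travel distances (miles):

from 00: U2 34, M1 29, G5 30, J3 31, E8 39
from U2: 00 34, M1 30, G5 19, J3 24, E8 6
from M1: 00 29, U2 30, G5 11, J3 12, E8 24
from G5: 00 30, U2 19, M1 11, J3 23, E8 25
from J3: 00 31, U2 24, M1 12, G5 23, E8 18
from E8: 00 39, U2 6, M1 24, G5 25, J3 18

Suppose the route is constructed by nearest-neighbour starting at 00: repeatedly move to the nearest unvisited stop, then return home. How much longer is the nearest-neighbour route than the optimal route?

From 00: M1=29, G5=30, J3=31, U2=34, E8=39 → choose M1 (29).
From M1: G5=11, J3=12, E8=24, U2=30 → choose G5 (11).
From G5: U2=19, J3=23, E8=25 → choose U2 (19).
From U2: E8=6, J3=24 → choose E8 (6).
From E8: J3=18 → choose J3 (18).
NN route 00 → M1 → G5 → U2 → E8 → J3 → 00 costs 114.
Optimal: 00 → U2 → E8 → J3 → M1 → G5 → 00 costs 111 (by enumerating all 60 distinct tours).
Excess = 114 − 111 = 3.

The nearest-neighbour route is 3 miles longer than optimal.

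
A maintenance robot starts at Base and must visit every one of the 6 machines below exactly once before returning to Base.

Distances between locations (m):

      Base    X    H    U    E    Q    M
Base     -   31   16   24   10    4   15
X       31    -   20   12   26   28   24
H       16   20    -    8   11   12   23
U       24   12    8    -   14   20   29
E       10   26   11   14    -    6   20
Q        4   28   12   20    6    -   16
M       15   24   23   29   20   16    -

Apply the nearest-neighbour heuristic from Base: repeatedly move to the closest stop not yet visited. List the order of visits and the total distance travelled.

Nearest-neighbour total = 80 m; route Base → Q → E → H → U → X → M → Base.

From Base: distances to unvisited — Q=4, E=10, M=15, H=16, U=24, X=31. Nearest is Q (4).
From Q: distances to unvisited — E=6, H=12, M=16, U=20, X=28. Nearest is E (6).
From E: distances to unvisited — H=11, U=14, M=20, X=26. Nearest is H (11).
From H: distances to unvisited — U=8, X=20, M=23. Nearest is U (8).
From U: distances to unvisited — X=12, M=29. Nearest is X (12).
From X: distances to unvisited — M=24. Nearest is M (24).
Return M→Base: 15.
Total = 4 + 6 + 11 + 8 + 12 + 24 + 15 = 80.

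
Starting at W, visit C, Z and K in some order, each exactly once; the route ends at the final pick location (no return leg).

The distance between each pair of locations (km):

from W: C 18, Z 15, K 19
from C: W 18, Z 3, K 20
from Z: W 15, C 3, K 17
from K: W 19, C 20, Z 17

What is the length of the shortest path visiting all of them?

38 km — the minimum one-way total.

There are 3! = 6 possible orderings.
W→C→Z→K: 18+3+17 = 38
W→C→K→Z: 18+20+17 = 55
W→Z→C→K: 15+3+20 = 38
W→Z→K→C: 15+17+20 = 52
W→K→C→Z: 19+20+3 = 42
W→K→Z→C: 19+17+3 = 39
The minimum is 38.
One shortest path: W → C → Z → K.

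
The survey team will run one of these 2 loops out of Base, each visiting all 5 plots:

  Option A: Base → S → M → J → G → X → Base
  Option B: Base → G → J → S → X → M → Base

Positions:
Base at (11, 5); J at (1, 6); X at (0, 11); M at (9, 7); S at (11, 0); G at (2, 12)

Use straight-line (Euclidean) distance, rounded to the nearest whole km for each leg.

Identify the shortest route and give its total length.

Option A: 5 + 7 + 8 + 6 + 2 + 13 = 41
Option B: 11 + 6 + 12 + 16 + 10 + 3 = 58

Shortest is Option A, total 41 km.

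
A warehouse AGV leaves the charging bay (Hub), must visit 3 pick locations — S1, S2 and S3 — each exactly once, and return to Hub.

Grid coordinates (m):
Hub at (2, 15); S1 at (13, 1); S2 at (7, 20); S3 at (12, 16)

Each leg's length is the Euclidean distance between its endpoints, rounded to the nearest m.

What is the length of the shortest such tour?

Minimum total distance: 46 m.

There are 3 distinct closed tours to check (reversals are equivalent).
Hub → S1 → S2 → S3 → Hub: 18+20+6+10 = 54
Hub → S1 → S3 → S2 → Hub: 18+15+6+7 = 46
Hub → S2 → S1 → S3 → Hub: 7+20+15+10 = 52
The minimum is 46.
One optimal route: Hub → S1 → S3 → S2 → Hub (or its reverse).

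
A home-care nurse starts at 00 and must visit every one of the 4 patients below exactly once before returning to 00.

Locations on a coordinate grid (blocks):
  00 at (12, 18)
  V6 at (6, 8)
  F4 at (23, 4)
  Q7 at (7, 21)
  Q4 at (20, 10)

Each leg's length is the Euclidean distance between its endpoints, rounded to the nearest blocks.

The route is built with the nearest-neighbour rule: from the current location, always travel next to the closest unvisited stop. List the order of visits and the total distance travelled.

From 00: distances to unvisited — Q7=6, Q4=11, V6=12, F4=18. Nearest is Q7 (6).
From Q7: distances to unvisited — V6=13, Q4=17, F4=23. Nearest is V6 (13).
From V6: distances to unvisited — Q4=14, F4=17. Nearest is Q4 (14).
From Q4: distances to unvisited — F4=7. Nearest is F4 (7).
Return F4→00: 18.
Total = 6 + 13 + 14 + 7 + 18 = 58.

Nearest-neighbour total = 58 blocks; route 00 → Q7 → V6 → Q4 → F4 → 00.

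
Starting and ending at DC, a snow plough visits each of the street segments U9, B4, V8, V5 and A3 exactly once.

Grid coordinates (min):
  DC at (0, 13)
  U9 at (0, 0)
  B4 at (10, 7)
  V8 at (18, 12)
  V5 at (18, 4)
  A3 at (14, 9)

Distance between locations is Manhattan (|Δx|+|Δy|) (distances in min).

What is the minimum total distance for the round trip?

There are 60 distinct closed tours to check (reversals are equivalent).
DC → U9 → B4 → V8 → V5 → A3 → DC: 13+17+13+8+9+18 = 78
DC → U9 → B4 → V8 → A3 → V5 → DC: 13+17+13+7+9+27 = 86
DC → U9 → B4 → V5 → V8 → A3 → DC: 13+17+11+8+7+18 = 74
DC → U9 → B4 → V5 → A3 → V8 → DC: 13+17+11+9+7+19 = 76
DC → U9 → B4 → A3 → V8 → V5 → DC: 13+17+6+7+8+27 = 78
DC → U9 → B4 → A3 → V5 → V8 → DC: 13+17+6+9+8+19 = 72
DC → U9 → V8 → B4 → V5 → A3 → DC: 13+30+13+11+9+18 = 94
DC → U9 → V8 → B4 → A3 → V5 → DC: 13+30+13+6+9+27 = 98
DC → U9 → V8 → V5 → B4 → A3 → DC: 13+30+8+11+6+18 = 86
DC → U9 → V8 → V5 → A3 → B4 → DC: 13+30+8+9+6+16 = 82
DC → U9 → V8 → A3 → B4 → V5 → DC: 13+30+7+6+11+27 = 94
DC → U9 → V8 → A3 → V5 → B4 → DC: 13+30+7+9+11+16 = 86
DC → U9 → V5 → B4 → V8 → A3 → DC: 13+22+11+13+7+18 = 84
DC → U9 → V5 → B4 → A3 → V8 → DC: 13+22+11+6+7+19 = 78
… (46 more)
The minimum is 72.
One optimal route: DC → U9 → B4 → A3 → V5 → V8 → DC (or its reverse).

Shortest round trip = 72 min.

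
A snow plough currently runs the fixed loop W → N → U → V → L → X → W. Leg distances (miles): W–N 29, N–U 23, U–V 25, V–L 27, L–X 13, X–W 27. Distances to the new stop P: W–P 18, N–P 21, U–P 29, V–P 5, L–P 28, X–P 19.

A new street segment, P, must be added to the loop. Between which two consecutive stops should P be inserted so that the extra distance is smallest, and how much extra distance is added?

Adding 6 miles by placing P on the V–L leg.

Insertion cost between consecutive stops i–j is d(i,P) + d(P,j) − d(i,j):
  between W and N: 18 + 21 − 29 = 10
  between N and U: 21 + 29 − 23 = 27
  between U and V: 29 + 5 − 25 = 9
  between V and L: 5 + 28 − 27 = 6
  between L and X: 28 + 19 − 13 = 34
  between X and W: 19 + 18 − 27 = 10
Cheapest insertion is between V and L, adding 6.
New total = 144 + 6 = 150.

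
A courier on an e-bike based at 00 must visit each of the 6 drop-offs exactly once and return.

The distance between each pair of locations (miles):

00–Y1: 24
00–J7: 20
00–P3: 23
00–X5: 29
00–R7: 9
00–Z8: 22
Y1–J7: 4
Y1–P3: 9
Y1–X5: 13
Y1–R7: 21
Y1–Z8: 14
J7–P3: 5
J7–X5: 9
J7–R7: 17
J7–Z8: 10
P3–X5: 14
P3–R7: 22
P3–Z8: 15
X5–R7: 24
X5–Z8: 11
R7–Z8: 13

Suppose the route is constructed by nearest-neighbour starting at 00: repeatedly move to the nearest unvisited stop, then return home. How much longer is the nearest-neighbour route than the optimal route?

Excess over optimum: 10 miles.

From 00: R7=9, J7=20, Z8=22, P3=23, Y1=24, X5=29 → choose R7 (9).
From R7: Z8=13, J7=17, Y1=21, P3=22, X5=24 → choose Z8 (13).
From Z8: J7=10, X5=11, Y1=14, P3=15 → choose J7 (10).
From J7: Y1=4, P3=5, X5=9 → choose Y1 (4).
From Y1: P3=9, X5=13 → choose P3 (9).
From P3: X5=14 → choose X5 (14).
NN route 00 → R7 → Z8 → J7 → Y1 → P3 → X5 → 00 costs 88.
Optimal: 00 → P3 → Y1 → J7 → X5 → Z8 → R7 → 00 costs 78 (by enumerating all 360 distinct tours).
Excess = 88 − 78 = 10.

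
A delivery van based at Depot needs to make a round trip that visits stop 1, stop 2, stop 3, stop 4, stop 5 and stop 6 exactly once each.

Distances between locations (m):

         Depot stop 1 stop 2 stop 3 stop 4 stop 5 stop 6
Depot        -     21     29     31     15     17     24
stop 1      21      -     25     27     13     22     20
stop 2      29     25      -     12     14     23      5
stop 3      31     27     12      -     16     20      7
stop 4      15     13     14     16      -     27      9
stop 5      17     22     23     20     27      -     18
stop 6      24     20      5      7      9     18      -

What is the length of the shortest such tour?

There are 360 distinct closed tours to check (reversals are equivalent).
Depot-stop 1-stop 2-stop 3-stop 4-stop 5-stop 6-Depot: 21+25+12+16+27+18+24 = 143
Depot-stop 1-stop 2-stop 3-stop 4-stop 6-stop 5-Depot: 21+25+12+16+9+18+17 = 118
Depot-stop 1-stop 2-stop 3-stop 5-stop 4-stop 6-Depot: 21+25+12+20+27+9+24 = 138
Depot-stop 1-stop 2-stop 3-stop 5-stop 6-stop 4-Depot: 21+25+12+20+18+9+15 = 120
Depot-stop 1-stop 2-stop 3-stop 6-stop 4-stop 5-Depot: 21+25+12+7+9+27+17 = 118
Depot-stop 1-stop 2-stop 3-stop 6-stop 5-stop 4-Depot: 21+25+12+7+18+27+15 = 125
Depot-stop 1-stop 2-stop 4-stop 3-stop 5-stop 6-Depot: 21+25+14+16+20+18+24 = 138
Depot-stop 1-stop 2-stop 4-stop 3-stop 6-stop 5-Depot: 21+25+14+16+7+18+17 = 118
… (352 more)
Depot-stop 1-stop 4-stop 2-stop 6-stop 3-stop 5-Depot: 21+13+14+5+7+20+17 = 97  ← best
The minimum is 97.
One optimal route: Depot → stop 1 → stop 4 → stop 2 → stop 6 → stop 3 → stop 5 → Depot (or its reverse).

97 m — the shortest possible round trip.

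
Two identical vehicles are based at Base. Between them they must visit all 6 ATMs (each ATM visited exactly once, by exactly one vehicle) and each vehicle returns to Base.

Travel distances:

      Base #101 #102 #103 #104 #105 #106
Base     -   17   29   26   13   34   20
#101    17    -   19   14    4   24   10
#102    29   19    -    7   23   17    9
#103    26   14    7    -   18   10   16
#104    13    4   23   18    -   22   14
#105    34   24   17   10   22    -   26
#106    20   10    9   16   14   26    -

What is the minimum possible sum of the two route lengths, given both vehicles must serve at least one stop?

There are 2^5 − 1 = 31 ways to divide the 6 stops into two non-empty groups. For each, the best each vehicle can do is its own shortest tour through its group:
  {#101} + {#102, #103, #104, #105, #106}: 34 + 81 = 115
  {#102} + {#101, #103, #104, #105, #106}: 58 + 87 = 145
  {#101, #102} + {#103, #104, #105, #106}: 65 + 81 = 146
  {#103} + {#101, #102, #104, #105, #106}: 52 + 87 = 139
  {#101, #103} + {#102, #104, #105, #106}: 57 + 81 = 138
  {#102, #103} + {#101, #104, #105, #106}: 62 + 87 = 149
  … (31 splits in total)
  {#104} + {#101, #102, #103, #105, #106}: 26 + 87 = 113  ← best
Best: vehicle 1 Base → #104 → Base = 26; vehicle 2 Base → #101 → #103 → #105 → #102 → #106 → Base = 87; combined 113.

Minimum combined distance: 113.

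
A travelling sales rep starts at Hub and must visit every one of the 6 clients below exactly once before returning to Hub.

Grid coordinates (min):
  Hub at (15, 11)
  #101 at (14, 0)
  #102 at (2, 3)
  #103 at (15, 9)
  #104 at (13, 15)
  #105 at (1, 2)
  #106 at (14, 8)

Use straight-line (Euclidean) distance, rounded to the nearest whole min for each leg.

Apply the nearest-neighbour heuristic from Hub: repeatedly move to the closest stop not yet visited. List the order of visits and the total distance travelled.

At Hub the remaining stops are #103 2, #106 3, #104 4, #101 11, #102 15, #105 17; go to #103.
At #103 the remaining stops are #106 1, #104 6, #101 9, #102 14, #105 16; go to #106.
At #106 the remaining stops are #104 7, #101 8, #102 13, #105 14; go to #104.
At #104 the remaining stops are #101 15, #102 16, #105 18; go to #101.
At #101 the remaining stops are #102 12, #105 13; go to #102.
At #102 the remaining stops are #105 1; go to #105.
Return #105→Hub: 17.
Total = 2 + 1 + 7 + 15 + 12 + 1 + 17 = 55.

Total distance 55 min via the nearest-neighbour route Hub → #103 → #106 → #104 → #101 → #102 → #105 → Hub.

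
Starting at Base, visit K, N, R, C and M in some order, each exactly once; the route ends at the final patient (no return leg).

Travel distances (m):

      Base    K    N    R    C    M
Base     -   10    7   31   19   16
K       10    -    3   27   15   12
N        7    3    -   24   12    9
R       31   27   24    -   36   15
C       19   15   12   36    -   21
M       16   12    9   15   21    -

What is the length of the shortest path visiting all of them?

There are 5! = 120 possible orderings.
Base - K - N - R - C - M: 10+3+24+36+21 = 94
Base - K - N - R - M - C: 10+3+24+15+21 = 73
Base - K - N - C - R - M: 10+3+12+36+15 = 76
Base - K - N - C - M - R: 10+3+12+21+15 = 61
Base - K - N - M - R - C: 10+3+9+15+36 = 73
Base - K - N - M - C - R: 10+3+9+21+36 = 79
Base - K - R - N - C - M: 10+27+24+12+21 = 94
Base - K - R - N - M - C: 10+27+24+9+21 = 91
Base - K - R - C - N - M: 10+27+36+12+9 = 94
Base - K - R - C - M - N: 10+27+36+21+9 = 103
Base - K - R - M - N - C: 10+27+15+9+12 = 73
Base - K - R - M - C - N: 10+27+15+21+12 = 85
Base - K - C - N - R - M: 10+15+12+24+15 = 76
Base - K - C - N - M - R: 10+15+12+9+15 = 61
… (106 more)
The minimum is 61.
One shortest path: Base → K → N → C → M → R.

Shortest open route: 61 m.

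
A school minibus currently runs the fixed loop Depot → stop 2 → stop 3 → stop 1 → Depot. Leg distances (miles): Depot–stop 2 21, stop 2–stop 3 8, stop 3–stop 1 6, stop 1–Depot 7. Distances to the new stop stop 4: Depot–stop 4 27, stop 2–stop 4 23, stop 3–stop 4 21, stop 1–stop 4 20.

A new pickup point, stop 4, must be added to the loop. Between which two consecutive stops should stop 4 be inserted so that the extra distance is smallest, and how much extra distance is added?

Insertion cost between consecutive stops i–j is d(i,stop 4) + d(stop 4,j) − d(i,j):
  between Depot and stop 2: 27 + 23 − 21 = 29
  between stop 2 and stop 3: 23 + 21 − 8 = 36
  between stop 3 and stop 1: 21 + 20 − 6 = 35
  between stop 1 and Depot: 20 + 27 − 7 = 40
Cheapest insertion is between Depot and stop 2, adding 29.
New total = 42 + 29 = 71.

Minimum extra distance: 29 miles, inserting stop 4 between Depot and stop 2.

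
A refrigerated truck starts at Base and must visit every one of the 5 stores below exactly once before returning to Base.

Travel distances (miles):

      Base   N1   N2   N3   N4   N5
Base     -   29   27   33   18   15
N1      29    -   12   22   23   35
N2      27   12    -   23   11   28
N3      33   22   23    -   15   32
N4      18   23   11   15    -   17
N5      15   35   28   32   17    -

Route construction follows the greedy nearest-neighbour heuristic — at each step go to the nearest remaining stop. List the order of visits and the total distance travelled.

From Base: distances to unvisited — N5=15, N4=18, N2=27, N1=29, N3=33. Nearest is N5 (15).
From N5: distances to unvisited — N4=17, N2=28, N3=32, N1=35. Nearest is N4 (17).
From N4: distances to unvisited — N2=11, N3=15, N1=23. Nearest is N2 (11).
From N2: distances to unvisited — N1=12, N3=23. Nearest is N1 (12).
From N1: distances to unvisited — N3=22. Nearest is N3 (22).
Return N3→Base: 33.
Total = 15 + 17 + 11 + 12 + 22 + 33 = 110.

Total distance 110 miles via the nearest-neighbour route Base → N5 → N4 → N2 → N1 → N3 → Base.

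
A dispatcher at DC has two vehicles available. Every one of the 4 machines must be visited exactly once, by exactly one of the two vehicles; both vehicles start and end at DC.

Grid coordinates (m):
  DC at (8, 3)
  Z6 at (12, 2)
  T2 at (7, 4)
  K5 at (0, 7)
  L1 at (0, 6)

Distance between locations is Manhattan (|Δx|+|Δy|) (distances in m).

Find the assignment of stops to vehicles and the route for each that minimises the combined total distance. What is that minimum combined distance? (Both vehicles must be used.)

Try each way of splitting the stops between the two vehicles (each non-empty) and, for each split, find the best tour for each vehicle:
  {Z6} + {T2, K5, L1}: 10 + 24 = 34
  {T2} + {Z6, K5, L1}: 4 + 34 = 38
  {Z6, T2} + {K5, L1}: 14 + 24 = 38
  {K5} + {Z6, T2, L1}: 24 + 32 = 56
  {Z6, K5} + {T2, L1}: 34 + 22 = 56
  {T2, K5} + {Z6, L1}: 24 + 32 = 56
  … (7 splits in total)
Best: vehicle 1 DC → Z6 → DC = 10; vehicle 2 DC → T2 → K5 → L1 → DC = 24; combined 34.

34 m — the smallest possible combined total.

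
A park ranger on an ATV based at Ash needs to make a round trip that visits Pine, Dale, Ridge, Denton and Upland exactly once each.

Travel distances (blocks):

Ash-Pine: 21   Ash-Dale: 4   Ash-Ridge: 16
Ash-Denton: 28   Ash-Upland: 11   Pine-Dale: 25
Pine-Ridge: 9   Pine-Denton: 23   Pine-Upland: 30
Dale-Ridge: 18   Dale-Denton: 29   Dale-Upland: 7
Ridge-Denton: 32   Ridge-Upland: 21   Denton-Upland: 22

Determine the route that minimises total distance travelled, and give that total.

With 5 stops there are 5!/2 = 60 distinct round trips (a route and its reverse cost the same).
Ash-Pine-Dale-Ridge-Denton-Upland-Ash: 21+25+18+32+22+11 = 129
Ash-Pine-Dale-Ridge-Upland-Denton-Ash: 21+25+18+21+22+28 = 135
Ash-Pine-Dale-Denton-Ridge-Upland-Ash: 21+25+29+32+21+11 = 139
Ash-Pine-Dale-Denton-Upland-Ridge-Ash: 21+25+29+22+21+16 = 134
Ash-Pine-Dale-Upland-Ridge-Denton-Ash: 21+25+7+21+32+28 = 134
Ash-Pine-Dale-Upland-Denton-Ridge-Ash: 21+25+7+22+32+16 = 123
Ash-Pine-Ridge-Dale-Denton-Upland-Ash: 21+9+18+29+22+11 = 110
Ash-Pine-Ridge-Dale-Upland-Denton-Ash: 21+9+18+7+22+28 = 105
Ash-Pine-Ridge-Denton-Dale-Upland-Ash: 21+9+32+29+7+11 = 109
Ash-Pine-Ridge-Denton-Upland-Dale-Ash: 21+9+32+22+7+4 = 95
Ash-Pine-Ridge-Upland-Dale-Denton-Ash: 21+9+21+7+29+28 = 115
Ash-Pine-Ridge-Upland-Denton-Dale-Ash: 21+9+21+22+29+4 = 106
Ash-Pine-Denton-Dale-Ridge-Upland-Ash: 21+23+29+18+21+11 = 123
Ash-Pine-Denton-Dale-Upland-Ridge-Ash: 21+23+29+7+21+16 = 117
… (46 more)
Ash-Dale-Upland-Denton-Pine-Ridge-Ash: 4+7+22+23+9+16 = 81  ← best
The minimum is 81.
One optimal route: Ash → Dale → Upland → Denton → Pine → Ridge → Ash (or its reverse).

Minimum total distance: 81 blocks.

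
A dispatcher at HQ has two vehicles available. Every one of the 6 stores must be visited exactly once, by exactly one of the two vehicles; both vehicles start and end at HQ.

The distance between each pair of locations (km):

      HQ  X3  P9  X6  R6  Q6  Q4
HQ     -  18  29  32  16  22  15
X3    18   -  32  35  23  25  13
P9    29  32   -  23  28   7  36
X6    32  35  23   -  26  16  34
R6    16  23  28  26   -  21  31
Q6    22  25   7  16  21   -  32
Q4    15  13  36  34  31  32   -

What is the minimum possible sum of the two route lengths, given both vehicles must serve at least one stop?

140 km — the smallest possible combined total.

There are 2^5 − 1 = 31 ways to divide the 6 stops into two non-empty groups. For each, the best each vehicle can do is its own shortest tour through its group:
  {X3} + {P9, X6, R6, Q6, Q4}: 36 + 116 = 152
  {P9} + {X3, X6, R6, Q6, Q4}: 58 + 111 = 169
  {X3, P9} + {X6, R6, Q6, Q4}: 79 + 102 = 181
  {X6} + {X3, P9, R6, Q6, Q4}: 64 + 104 = 168
  {X3, X6} + {P9, R6, Q6, Q4}: 85 + 95 = 180
  {P9, X6} + {X3, R6, Q6, Q4}: 84 + 90 = 174
  … (31 splits in total)
  {P9, X6, R6, Q6} + {X3, Q4}: 94 + 46 = 140  ← best
Best: vehicle 1 HQ → P9 → Q6 → X6 → R6 → HQ = 94; vehicle 2 HQ → X3 → Q4 → HQ = 46; combined 140.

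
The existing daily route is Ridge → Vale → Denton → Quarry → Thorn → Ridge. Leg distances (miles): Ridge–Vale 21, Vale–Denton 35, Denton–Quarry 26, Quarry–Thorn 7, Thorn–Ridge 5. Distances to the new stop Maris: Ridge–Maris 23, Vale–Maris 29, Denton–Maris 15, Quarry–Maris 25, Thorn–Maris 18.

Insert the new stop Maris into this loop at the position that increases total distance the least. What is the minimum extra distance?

+9 miles — insert Maris between Vale and Denton.

Insertion cost between consecutive stops i–j is d(i,Maris) + d(Maris,j) − d(i,j):
  between Ridge and Vale: 23 + 29 − 21 = 31
  between Vale and Denton: 29 + 15 − 35 = 9
  between Denton and Quarry: 15 + 25 − 26 = 14
  between Quarry and Thorn: 25 + 18 − 7 = 36
  between Thorn and Ridge: 18 + 23 − 5 = 36
Cheapest insertion is between Vale and Denton, adding 9.
New total = 94 + 9 = 103.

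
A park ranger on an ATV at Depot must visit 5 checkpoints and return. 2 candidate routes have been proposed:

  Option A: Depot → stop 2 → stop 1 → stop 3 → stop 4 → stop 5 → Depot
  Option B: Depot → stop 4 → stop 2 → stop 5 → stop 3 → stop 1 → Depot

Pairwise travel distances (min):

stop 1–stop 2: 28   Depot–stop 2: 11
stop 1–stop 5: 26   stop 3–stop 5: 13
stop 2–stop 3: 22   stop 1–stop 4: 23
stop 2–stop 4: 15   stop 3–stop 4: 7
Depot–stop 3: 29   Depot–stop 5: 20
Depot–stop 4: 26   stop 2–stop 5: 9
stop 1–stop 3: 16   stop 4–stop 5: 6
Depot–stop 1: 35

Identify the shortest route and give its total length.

Option A: 11 + 28 + 16 + 7 + 6 + 20 = 88
Option B: 26 + 15 + 9 + 13 + 16 + 35 = 114

88 min — Option A is the shortest.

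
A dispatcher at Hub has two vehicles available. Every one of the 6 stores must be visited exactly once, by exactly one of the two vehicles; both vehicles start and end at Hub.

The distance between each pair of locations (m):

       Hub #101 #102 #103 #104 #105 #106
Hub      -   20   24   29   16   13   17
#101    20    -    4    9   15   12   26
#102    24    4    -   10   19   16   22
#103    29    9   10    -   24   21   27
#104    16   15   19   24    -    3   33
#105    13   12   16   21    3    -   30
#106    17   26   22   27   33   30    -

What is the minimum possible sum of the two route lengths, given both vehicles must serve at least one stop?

108 m — the smallest possible combined total.

There are 2^5 − 1 = 31 ways to divide the 6 stops into two non-empty groups. For each, the best each vehicle can do is its own shortest tour through its group:
  {#101} + {#102, #103, #104, #105, #106}: 40 + 89 = 129
  {#102} + {#101, #103, #104, #105, #106}: 48 + 84 = 132
  {#101, #102} + {#103, #104, #105, #106}: 48 + 84 = 132
  {#103} + {#101, #102, #104, #105, #106}: 58 + 74 = 132
  {#101, #103} + {#102, #104, #105, #106}: 58 + 74 = 132
  {#102, #103} + {#101, #104, #105, #106}: 63 + 74 = 137
  … (31 splits in total)
  {#101, #102, #103, #104, #105} + {#106}: 74 + 34 = 108  ← best
Best: vehicle 1 Hub → #101 → #102 → #103 → #104 → #105 → Hub = 74; vehicle 2 Hub → #106 → Hub = 34; combined 108.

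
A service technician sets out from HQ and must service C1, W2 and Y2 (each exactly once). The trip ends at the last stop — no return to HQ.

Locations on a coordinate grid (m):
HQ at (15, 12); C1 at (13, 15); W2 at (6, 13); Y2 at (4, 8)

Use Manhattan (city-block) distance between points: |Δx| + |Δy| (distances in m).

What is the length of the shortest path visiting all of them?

There are 3! = 6 possible orderings.
HQ → C1 → W2 → Y2: 5+9+7 = 21
HQ → C1 → Y2 → W2: 5+16+7 = 28
HQ → W2 → C1 → Y2: 10+9+16 = 35
HQ → W2 → Y2 → C1: 10+7+16 = 33
HQ → Y2 → C1 → W2: 15+16+9 = 40
HQ → Y2 → W2 → C1: 15+7+9 = 31
The minimum is 21.
One shortest path: HQ → C1 → W2 → Y2.

Shortest open route: 21 m.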